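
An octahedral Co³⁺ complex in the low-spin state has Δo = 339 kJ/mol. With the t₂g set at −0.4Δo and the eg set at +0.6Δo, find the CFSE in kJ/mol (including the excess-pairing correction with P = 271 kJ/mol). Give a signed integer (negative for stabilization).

Group 9 minus oxidation state +3 gives a d⁶ configuration for Co³⁺.
Configuration: t₂g⁶ eg⁰.
Orbital CFSE = 6(-0.4) + 0(0.6) = -2.4Δo = -2.4 × 339 = -814 kJ/mol.
Relative to high-spin t₂g⁴ eg² (1 paired), the low-spin configuration has 2 additional pairs, contributing +2 × 271 = +542 kJ/mol.
Net CFSE = -814 + 542 = -272 kJ/mol.

-272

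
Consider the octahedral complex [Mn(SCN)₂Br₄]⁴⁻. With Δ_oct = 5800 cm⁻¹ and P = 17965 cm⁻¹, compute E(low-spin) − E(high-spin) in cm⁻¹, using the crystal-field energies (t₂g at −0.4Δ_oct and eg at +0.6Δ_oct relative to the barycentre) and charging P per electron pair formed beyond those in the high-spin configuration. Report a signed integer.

Ligand charges: 2×(-1) from SCN⁻ and 4×(-1) from Br⁻ sum to -6; with overall charge -4, Mn is +2.
Mn sits in group 7; removing 2 electrons leaves Mn²⁺ with 7 − 2 = 5 d electrons.
High-spin d⁵ fills as t₂g³ eg² with CFSE 3(−0.4) + 2(+0.6) = 0.0Δ_oct = 0 cm⁻¹.
For low-spin the configuration is t₂g⁵ eg⁰: orbital energy -2.0 × 5800 = -11600 cm⁻¹, and 2 additional pairs relative to high-spin add 35930 cm⁻¹, giving 24330 cm⁻¹.
Thus E(LS) − E(HS) = 24330 cm⁻¹.

24330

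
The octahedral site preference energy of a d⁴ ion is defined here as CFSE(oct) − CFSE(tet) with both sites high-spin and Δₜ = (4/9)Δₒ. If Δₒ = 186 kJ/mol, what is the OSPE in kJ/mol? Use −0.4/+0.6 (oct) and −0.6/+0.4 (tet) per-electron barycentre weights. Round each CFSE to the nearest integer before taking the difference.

-79

In an octahedral site d⁴ (HS) is t2g^3 e_g^1, giving CFSE(oct) = -0.6Δₒ = -112 kJ/mol.
Tetrahedral: e^2 t2^2, CFSE = 2(−0.6) + 2(+0.4) = -0.4Δₜ = -0.4 × (4/9) × 186 = -33 kJ/mol.
OSPE = CFSE(oct) − CFSE(tet) = -112 − (-33) = -79 kJ/mol.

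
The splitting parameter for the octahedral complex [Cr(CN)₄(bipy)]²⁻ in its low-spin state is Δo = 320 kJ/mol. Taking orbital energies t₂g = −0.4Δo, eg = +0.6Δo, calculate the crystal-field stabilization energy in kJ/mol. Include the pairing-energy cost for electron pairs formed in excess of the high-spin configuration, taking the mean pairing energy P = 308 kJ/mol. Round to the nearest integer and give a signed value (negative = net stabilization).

Ligand charges: 4×(-1) from CN⁻ and 1×(+0) from bipy sum to -4; with overall charge -2, Cr is +2.
Cr is in group 6, so Cr²⁺ is d⁴ (6 − 2 = 4).
The d⁴ electrons fill as t₂g⁴ eg⁰.
Orbital CFSE = 4(-0.4) + 0(0.6) = -1.6Δo = -1.6 × 320 = -512 kJ/mol.
Pairing penalty: 1 pair vs 0 in the high-spin reference → 1 extra × P = 308 kJ/mol.
Combining: -512 + 308 = -204 kJ/mol.

-204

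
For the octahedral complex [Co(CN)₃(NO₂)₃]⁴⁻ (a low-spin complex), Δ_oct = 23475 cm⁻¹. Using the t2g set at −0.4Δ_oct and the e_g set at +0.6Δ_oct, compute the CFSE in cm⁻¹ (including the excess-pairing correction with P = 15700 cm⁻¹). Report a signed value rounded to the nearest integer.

-26555

Ligand charges: 3×(-1) from CN⁻ and 3×(-1) from NO₂⁻ sum to -6; with overall charge -4, Co is +2.
Co sits in group 9; removing 2 electrons leaves Co²⁺ with 9 − 2 = 7 d electrons.
The d⁷ electrons fill as t2g^6 e_g^1.
The orbital stabilization is -1.8Δ_oct = -1.8 × 23475 = -42255 cm⁻¹.
High-spin d⁷ would be t2g^5 e_g^2 with 2 pairs; low-spin has 3, so 1 excess pair costs +1P = +15700 cm⁻¹.
Net CFSE = -42255 + 15700 = -26555 cm⁻¹.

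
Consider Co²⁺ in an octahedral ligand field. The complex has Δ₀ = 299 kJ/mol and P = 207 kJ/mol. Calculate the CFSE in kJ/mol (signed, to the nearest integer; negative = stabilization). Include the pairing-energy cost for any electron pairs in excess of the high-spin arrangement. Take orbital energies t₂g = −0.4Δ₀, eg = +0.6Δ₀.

-331

Co sits in group 9; removing 2 electrons leaves Co²⁺ with 9 − 2 = 7 d electrons.
Δ₀ > P, so pairing is preferred: the ground state is low-spin.
Configuration: t₂g⁶ eg¹.
Orbital CFSE = -1.8Δ₀ = -1.8 × 299 = -538 kJ/mol.
Excess pairs vs high-spin: 3 − 2 = 1; pairing cost = +207 kJ/mol.
Net CFSE = -538 + 207 = -331 kJ/mol.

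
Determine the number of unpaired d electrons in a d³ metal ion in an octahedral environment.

Configuration: t₂g³ eg⁰, giving 3 unpaired electrons.

3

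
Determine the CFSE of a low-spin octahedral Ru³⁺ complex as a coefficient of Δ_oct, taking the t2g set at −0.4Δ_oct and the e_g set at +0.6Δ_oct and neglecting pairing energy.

Ru³⁺: group 8, so d-count = 8 − 3 = 5.
Configuration: t2g^5 e_g^0.
CFSE = 5(-0.4Δ_oct) + 0(0.6Δ_oct) = -2.0Δ_oct + 0.0Δ_oct = -2.0Δ_oct.

-2.0 Δ_oct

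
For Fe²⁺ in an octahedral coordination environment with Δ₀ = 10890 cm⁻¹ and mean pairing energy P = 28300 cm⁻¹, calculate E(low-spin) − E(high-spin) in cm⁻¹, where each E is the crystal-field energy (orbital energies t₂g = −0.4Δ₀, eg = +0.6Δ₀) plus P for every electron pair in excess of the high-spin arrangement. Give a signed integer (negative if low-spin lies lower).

34820

Fe is in group 8, so Fe²⁺ is d⁶ (8 − 2 = 6).
High-spin: t₂g⁴ eg², CFSE = -0.4Δ₀ = -4356 cm⁻¹.
Low-spin t₂g⁶ eg⁰ gives -2.4Δ₀ = -26136 cm⁻¹, but forming 2 extra pairs costs 2P = 56600 cm⁻¹, so E(LS) = -26136 + 56600 = 30464 cm⁻¹.
The difference is 30464 − (-4356) = 34820 cm⁻¹, so high-spin lies lower.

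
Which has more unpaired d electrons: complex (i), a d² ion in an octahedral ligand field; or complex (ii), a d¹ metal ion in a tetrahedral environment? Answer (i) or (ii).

(i): t₂g² eg⁰ → 2 unpaired.
(ii): Tetrahedral fields are weak (Δₜ ≈ 4/9 Δₒ), so electrons fill high-spin; e¹ t₂⁰ → 1 unpaired.
So (i) has more unpaired electrons.

(i)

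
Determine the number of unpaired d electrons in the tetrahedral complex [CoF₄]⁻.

Each F⁻ contributes -1; 4 × (-1) = -4. With overall charge -1, Co is in the +3 oxidation state.
Co is in group 9, so Co³⁺ is d⁶ (9 − 3 = 6).
Tetrahedral splitting is small, so the complex is high-spin.
Configuration: e^3 t2^3, giving 4 unpaired electrons.

4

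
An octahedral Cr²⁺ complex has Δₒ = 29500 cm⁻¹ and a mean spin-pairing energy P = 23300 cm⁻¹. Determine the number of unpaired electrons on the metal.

Cr sits in group 6; removing 2 electrons leaves Cr²⁺ with 6 − 2 = 4 d electrons.
Δₒ > P, so pairing is preferred: the ground state is low-spin.
That gives t₂g⁴ eg⁰.
Unpaired electrons: 2.

2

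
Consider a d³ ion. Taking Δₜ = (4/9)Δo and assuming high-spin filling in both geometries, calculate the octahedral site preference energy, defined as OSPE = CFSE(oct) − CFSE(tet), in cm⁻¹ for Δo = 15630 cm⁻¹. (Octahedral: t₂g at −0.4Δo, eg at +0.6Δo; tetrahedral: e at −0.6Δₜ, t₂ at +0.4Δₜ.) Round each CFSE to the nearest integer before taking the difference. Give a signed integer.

Octahedral high-spin t₂g³ eg⁰: CFSE = -1.2 × 15630 = -18756 cm⁻¹.
Tetrahedral e² t₂¹ gives -0.8Δₜ = -0.8 × (4/9) × 15630 = -5557 cm⁻¹.
OSPE = CFSE(oct) − CFSE(tet) = -18756 − (-5557) = -13199 cm⁻¹.

-13199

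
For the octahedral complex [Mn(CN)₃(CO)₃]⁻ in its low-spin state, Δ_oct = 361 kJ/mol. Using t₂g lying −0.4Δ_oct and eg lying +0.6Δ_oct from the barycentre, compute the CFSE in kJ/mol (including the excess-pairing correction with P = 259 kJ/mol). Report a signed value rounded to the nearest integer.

-204

Ligand charges: 3×(-1) from CN⁻ and 3×(+0) from CO sum to -3; with overall charge -1, Mn is +2.
Mn²⁺: group 7, so d-count = 7 − 2 = 5.
Configuration: t₂g⁵ eg⁰.
The orbital stabilization is -2.0Δ_oct = -2.0 × 361 = -722 kJ/mol.
Pairing penalty: 2 pairs vs 0 in the high-spin reference → 2 extra × P = 518 kJ/mol.
Overall CFSE = -722 + 518 = -204 kJ/mol.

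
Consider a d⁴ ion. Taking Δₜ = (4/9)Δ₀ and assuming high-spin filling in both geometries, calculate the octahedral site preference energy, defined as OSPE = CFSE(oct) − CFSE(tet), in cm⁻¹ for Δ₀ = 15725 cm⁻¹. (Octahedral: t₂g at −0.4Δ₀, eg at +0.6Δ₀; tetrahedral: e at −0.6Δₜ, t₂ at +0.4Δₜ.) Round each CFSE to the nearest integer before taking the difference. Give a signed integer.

-6639

In an octahedral site d⁴ (HS) is t2g^3 e_g^1, giving CFSE(oct) = -0.6Δ₀ = -9435 cm⁻¹.
Tetrahedral: e^2 t2^2, CFSE = 2(−0.6) + 2(+0.4) = -0.4Δₜ = -0.4 × (4/9) × 15725 = -2796 cm⁻¹.
Subtracting, OSPE = -9435 − (-2796) = -6639 cm⁻¹.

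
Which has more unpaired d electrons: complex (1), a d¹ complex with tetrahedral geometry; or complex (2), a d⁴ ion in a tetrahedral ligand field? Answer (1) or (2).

(2)

(1): With tetrahedral geometry the complex is necessarily high-spin; e¹ t₂⁰ → 1 unpaired.
(2): Tetrahedral fields are weak (Δₜ ≈ 4/9 Δₒ), so electrons fill high-spin; e^2 t2^2 → 4 unpaired.
So (2) has more unpaired electrons.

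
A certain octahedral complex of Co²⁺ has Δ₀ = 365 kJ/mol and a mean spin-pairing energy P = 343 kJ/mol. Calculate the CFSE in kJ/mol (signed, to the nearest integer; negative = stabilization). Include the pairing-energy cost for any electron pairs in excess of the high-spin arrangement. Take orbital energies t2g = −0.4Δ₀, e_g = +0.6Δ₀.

Group 9 minus oxidation state +2 gives a d⁷ configuration for Co²⁺.
Here Δ₀ > P (365 > 343), so the low-spin state is favoured.
That gives t2g^6 e_g^1.
Orbital CFSE = -1.8Δ₀ = -1.8 × 365 = -657 kJ/mol.
Excess pairs vs high-spin: 3 − 2 = 1; pairing cost = +343 kJ/mol.
Net CFSE = -657 + 343 = -314 kJ/mol.

-314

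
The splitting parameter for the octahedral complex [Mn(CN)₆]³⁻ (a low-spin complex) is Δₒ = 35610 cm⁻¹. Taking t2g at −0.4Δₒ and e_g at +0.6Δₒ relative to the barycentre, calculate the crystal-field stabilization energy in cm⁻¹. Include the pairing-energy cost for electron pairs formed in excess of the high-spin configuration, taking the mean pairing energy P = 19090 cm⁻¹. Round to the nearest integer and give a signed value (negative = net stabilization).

Each CN⁻ contributes -1; 6 × (-1) = -6. With overall charge -3, Mn is in the +3 oxidation state.
Mn sits in group 7; removing 3 electrons leaves Mn³⁺ with 7 − 3 = 4 d electrons.
The d⁴ electrons fill as t2g^4 e_g^0.
The orbital stabilization is -1.6Δₒ = -1.6 × 35610 = -56976 cm⁻¹.
Pairing penalty: 1 pair vs 0 in the high-spin reference → 1 extra × P = 19090 cm⁻¹.
Combining: -56976 + 19090 = -37886 cm⁻¹.

-37886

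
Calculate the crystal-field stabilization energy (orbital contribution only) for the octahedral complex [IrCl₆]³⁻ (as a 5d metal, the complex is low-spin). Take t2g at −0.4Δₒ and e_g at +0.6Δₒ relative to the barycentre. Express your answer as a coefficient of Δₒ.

-2.4 Δₒ

Each Cl⁻ contributes -1; 6 × (-1) = -6. With overall charge -3, Ir is in the +3 oxidation state.
Ir³⁺: group 9, so d-count = 9 − 3 = 6.
Configuration: t2g^6 e_g^0.
CFSE = 6(-0.4Δₒ) + 0(0.6Δₒ) = -2.4Δₒ + 0.0Δₒ = -2.4Δₒ.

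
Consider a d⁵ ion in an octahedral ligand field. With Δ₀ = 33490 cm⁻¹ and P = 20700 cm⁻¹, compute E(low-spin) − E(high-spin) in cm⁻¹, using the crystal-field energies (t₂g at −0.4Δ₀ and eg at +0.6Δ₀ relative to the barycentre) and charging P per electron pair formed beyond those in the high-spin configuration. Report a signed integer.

-25580

In the high-spin limit (t₂g³ eg²) the orbital term is 0.0Δ₀ = 0 cm⁻¹, with no excess pairing.
For low-spin the configuration is t₂g⁵ eg⁰: orbital energy -2.0 × 33490 = -66980 cm⁻¹, and 2 additional pairs relative to high-spin add 41400 cm⁻¹, giving -25580 cm⁻¹.
The difference is -25580 − (0) = -25580 cm⁻¹, so low-spin lies lower.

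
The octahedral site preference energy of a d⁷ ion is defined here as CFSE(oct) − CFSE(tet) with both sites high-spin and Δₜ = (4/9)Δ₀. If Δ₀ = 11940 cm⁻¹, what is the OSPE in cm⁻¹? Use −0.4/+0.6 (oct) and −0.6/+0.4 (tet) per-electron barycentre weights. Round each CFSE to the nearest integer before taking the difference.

-3184

In an octahedral site d⁷ (HS) is t2g^5 e_g^2, giving CFSE(oct) = -0.8Δ₀ = -9552 cm⁻¹.
Tetrahedral e^4 t2^3 gives -1.2Δₜ = -1.2 × (4/9) × 11940 = -6368 cm⁻¹.
OSPE = -9552 − (-6368) = -3184 cm⁻¹.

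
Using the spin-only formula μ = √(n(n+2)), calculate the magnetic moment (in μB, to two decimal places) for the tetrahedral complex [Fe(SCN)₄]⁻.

Each SCN⁻ contributes -1; 4 × (-1) = -4. With overall charge -1, Fe is in the +3 oxidation state.
Fe³⁺: group 8, so d-count = 8 − 3 = 5.
With tetrahedral geometry the complex is necessarily high-spin.
Configuration: e² t₂³ → 5 unpaired electrons.
μ(spin-only) = √[5(5+2)] = √35 ≈ 5.92 μB.

5.92 μB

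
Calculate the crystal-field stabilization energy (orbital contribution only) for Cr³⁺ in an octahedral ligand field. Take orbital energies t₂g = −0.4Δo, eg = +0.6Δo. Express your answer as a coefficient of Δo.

-1.2 Δo

Group 6 minus oxidation state +3 gives a d³ configuration for Cr³⁺.
For octahedral d³ the high- and low-spin configurations coincide.
Configuration: t₂g³ eg⁰.
CFSE = 3(-0.4Δo) + 0(0.6Δo) = -1.2Δo + 0.0Δo = -1.2Δo.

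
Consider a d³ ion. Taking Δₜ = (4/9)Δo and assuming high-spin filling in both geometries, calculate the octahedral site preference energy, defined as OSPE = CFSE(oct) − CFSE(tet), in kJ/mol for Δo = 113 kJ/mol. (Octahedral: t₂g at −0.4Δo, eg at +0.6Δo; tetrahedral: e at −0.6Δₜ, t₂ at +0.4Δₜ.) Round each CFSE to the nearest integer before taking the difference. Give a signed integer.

-96

Octahedral (high-spin): t₂g³ eg⁰, CFSE = 3(−0.4) + 0(+0.6) = -1.2Δo = -1.2 × 113 = -136 kJ/mol.
In a tetrahedral site the filling is e² t₂¹: CFSE(tet) = -0.8Δₜ = -0.8 × (4/9)(113) = -40 kJ/mol.
OSPE = -136 − (-40) = -96 kJ/mol.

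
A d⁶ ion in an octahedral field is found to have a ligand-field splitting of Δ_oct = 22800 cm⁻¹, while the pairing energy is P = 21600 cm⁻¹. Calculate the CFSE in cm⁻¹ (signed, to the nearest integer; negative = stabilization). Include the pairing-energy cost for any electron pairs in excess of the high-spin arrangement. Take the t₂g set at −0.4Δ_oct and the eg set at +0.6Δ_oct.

-11520

With Δ_oct > P the complex is low-spin.
That gives t₂g⁶ eg⁰.
Orbital CFSE = -2.4Δ_oct = -2.4 × 22800 = -54720 cm⁻¹.
Excess pairs vs high-spin: 3 − 1 = 2; pairing cost = +43200 cm⁻¹.
Net CFSE = -54720 + 43200 = -11520 cm⁻¹.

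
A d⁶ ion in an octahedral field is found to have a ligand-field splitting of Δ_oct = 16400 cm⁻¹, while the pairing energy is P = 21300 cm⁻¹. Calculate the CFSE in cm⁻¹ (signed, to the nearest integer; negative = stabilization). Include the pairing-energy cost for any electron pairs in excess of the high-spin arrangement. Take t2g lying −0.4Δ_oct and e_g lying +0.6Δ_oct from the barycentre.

Δ_oct < P, so pairing is avoided: the ground state is high-spin.
That gives t2g^4 e_g^2.
Orbital CFSE = -0.4Δ_oct = -0.4 × 16400 = -6560 cm⁻¹.
High-spin has no excess pairs, so no pairing correction applies.

-6560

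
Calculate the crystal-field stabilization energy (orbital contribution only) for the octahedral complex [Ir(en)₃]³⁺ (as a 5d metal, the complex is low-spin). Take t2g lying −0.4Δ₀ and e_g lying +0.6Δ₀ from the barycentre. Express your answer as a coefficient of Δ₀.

en is neutral, so the +3 overall charge sits on Ir: oxidation state +3.
Group 9 minus oxidation state +3 gives a d⁶ configuration for Ir³⁺.
Configuration: t2g^6 e_g^0.
CFSE = 6(-0.4Δ₀) + 0(0.6Δ₀) = -2.4Δ₀ + 0.0Δ₀ = -2.4Δ₀.

-2.4 Δ₀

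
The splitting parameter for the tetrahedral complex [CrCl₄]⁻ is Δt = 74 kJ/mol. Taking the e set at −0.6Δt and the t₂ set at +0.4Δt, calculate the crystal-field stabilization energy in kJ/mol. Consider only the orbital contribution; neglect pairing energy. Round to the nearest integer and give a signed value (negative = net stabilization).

-59

Each Cl⁻ contributes -1; 4 × (-1) = -4. With overall charge -1, Cr is in the +3 oxidation state.
Group 6 minus oxidation state +3 gives a d³ configuration for Cr³⁺.
With tetrahedral geometry the complex is necessarily high-spin.
The d³ electrons fill as e² t₂¹.
Orbital CFSE = 2(-0.6) + 1(0.4) = -0.8Δt = -0.8 × 74 = -59 kJ/mol.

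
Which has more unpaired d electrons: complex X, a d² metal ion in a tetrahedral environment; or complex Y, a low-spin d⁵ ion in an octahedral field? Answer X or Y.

X: Tetrahedral splitting is small, so the complex is high-spin; e² t₂⁰ → 2 unpaired.
Y: t2g^5 e_g^0 → 1 unpaired.
So X has more unpaired electrons.

X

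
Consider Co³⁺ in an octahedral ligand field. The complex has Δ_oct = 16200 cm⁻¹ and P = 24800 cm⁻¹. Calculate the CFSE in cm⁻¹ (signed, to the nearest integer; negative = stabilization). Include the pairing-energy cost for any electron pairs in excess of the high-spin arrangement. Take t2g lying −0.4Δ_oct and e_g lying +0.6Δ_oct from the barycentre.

Co is in group 9, so Co³⁺ is d⁶ (9 − 3 = 6).
Since Δ_oct = 16200 cm⁻¹ < P = 24800 cm⁻¹, the complex adopts the high-spin configuration.
Configuration: t2g^4 e_g^2.
Orbital CFSE = -0.4Δ_oct = -0.4 × 16200 = -6480 cm⁻¹.
High-spin has no excess pairs, so no pairing correction applies.

-6480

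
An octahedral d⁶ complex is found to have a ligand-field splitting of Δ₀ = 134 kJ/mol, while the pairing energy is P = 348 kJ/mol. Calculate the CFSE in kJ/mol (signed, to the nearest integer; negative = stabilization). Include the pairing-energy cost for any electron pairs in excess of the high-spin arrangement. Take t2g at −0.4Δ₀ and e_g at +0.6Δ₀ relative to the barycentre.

Since Δ₀ = 134 kJ/mol < P = 348 kJ/mol, the complex adopts the high-spin configuration.
Filling d⁶ accordingly: t2g^4 e_g^2.
Orbital CFSE = -0.4Δ₀ = -0.4 × 134 = -54 kJ/mol.
High-spin has no excess pairs, so no pairing correction applies.

-54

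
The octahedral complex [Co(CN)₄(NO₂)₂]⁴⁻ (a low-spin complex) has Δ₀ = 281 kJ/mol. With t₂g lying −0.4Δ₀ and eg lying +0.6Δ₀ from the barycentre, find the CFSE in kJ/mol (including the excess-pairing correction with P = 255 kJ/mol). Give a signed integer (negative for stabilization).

-251

Ligand charges: 4×(-1) from CN⁻ and 2×(-1) from NO₂⁻ sum to -6; with overall charge -4, Co is +2.
Co is in group 9, so Co²⁺ is d⁷ (9 − 2 = 7).
The d⁷ electrons fill as t₂g⁶ eg¹.
CFSE(orbital) = 6×(-0.4Δ₀) + 1×(0.6Δ₀) = -1.8Δ₀; with Δ₀ = 281 kJ/mol that is -506 kJ/mol.
Pairing penalty: 3 pairs vs 2 in the high-spin reference → 1 extra × P = 255 kJ/mol.
Combining: -506 + 255 = -251 kJ/mol.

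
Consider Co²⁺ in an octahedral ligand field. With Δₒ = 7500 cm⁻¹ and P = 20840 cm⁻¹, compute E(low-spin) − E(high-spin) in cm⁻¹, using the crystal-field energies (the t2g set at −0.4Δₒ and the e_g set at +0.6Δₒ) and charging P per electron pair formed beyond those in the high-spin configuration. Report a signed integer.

Co is in group 9, so Co²⁺ is d⁷ (9 − 2 = 7).
High-spin d⁷ fills as t2g^5 e_g^2 with CFSE 5(−0.4) + 2(+0.6) = -0.8Δₒ = -6000 cm⁻¹.
Low-spin: t2g^6 e_g^1, orbital CFSE = -1.8Δₒ = -13500 cm⁻¹; plus 1 excess pair × P = +20840 cm⁻¹; total 7340 cm⁻¹.
The difference is 7340 − (-6000) = 13340 cm⁻¹, so high-spin lies lower.

13340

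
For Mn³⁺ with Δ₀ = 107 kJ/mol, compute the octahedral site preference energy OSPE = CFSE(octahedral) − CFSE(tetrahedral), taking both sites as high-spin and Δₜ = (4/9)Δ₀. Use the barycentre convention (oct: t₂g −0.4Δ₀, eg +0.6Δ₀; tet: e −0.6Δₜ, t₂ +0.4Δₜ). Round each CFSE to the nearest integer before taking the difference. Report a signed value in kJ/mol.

-45

Mn³⁺: group 7, so d-count = 7 − 3 = 4.
In an octahedral site d⁴ (HS) is t₂g³ eg¹, giving CFSE(oct) = -0.6Δ₀ = -64 kJ/mol.
Tetrahedral: e² t₂², CFSE = 2(−0.6) + 2(+0.4) = -0.4Δₜ = -0.4 × (4/9) × 107 = -19 kJ/mol.
OSPE = -64 − (-19) = -45 kJ/mol.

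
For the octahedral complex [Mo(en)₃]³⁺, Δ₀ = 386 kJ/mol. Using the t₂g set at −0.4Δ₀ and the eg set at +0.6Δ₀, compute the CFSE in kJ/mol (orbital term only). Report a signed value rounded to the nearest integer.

-463

en is neutral, so the +3 overall charge sits on Mo: oxidation state +3.
Mo³⁺: group 6, so d-count = 6 − 3 = 3.
For octahedral d³ the high- and low-spin configurations coincide.
Electron filling gives t₂g³ eg⁰.
CFSE(orbital) = 3×(-0.4Δ₀) + 0×(0.6Δ₀) = -1.2Δ₀; with Δ₀ = 386 kJ/mol that is -463 kJ/mol.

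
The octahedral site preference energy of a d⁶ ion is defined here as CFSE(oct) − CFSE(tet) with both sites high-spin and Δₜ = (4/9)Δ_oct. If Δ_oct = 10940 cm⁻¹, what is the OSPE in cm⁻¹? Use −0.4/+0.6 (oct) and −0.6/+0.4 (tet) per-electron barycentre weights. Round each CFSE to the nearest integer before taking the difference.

Octahedral high-spin t₂g⁴ eg²: CFSE = -0.4 × 10940 = -4376 cm⁻¹.
In a tetrahedral site the filling is e³ t₂³: CFSE(tet) = -0.6Δₜ = -0.6 × (4/9)(10940) = -2917 cm⁻¹.
Subtracting, OSPE = -4376 − (-2917) = -1459 cm⁻¹.

-1459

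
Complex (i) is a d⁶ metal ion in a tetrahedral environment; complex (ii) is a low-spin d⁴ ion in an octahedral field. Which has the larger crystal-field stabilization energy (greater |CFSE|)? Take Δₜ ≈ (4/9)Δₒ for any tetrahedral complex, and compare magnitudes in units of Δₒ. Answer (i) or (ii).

(ii)

(i): With tetrahedral geometry the complex is necessarily high-spin; e³ t₂³, CFSE = -0.6Δₜ ≈ -0.27Δₒ.
(ii): t2g^4 e_g^0, CFSE = -1.6Δₒ.
So (ii) has the larger |CFSE|.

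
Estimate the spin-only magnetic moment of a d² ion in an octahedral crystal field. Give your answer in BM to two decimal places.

2.83 BM

For octahedral d² the high- and low-spin configurations coincide.
Configuration: t₂g² eg⁰ → 2 unpaired electrons.
μ(spin-only) = √[2(2+2)] = √8 ≈ 2.83 BM.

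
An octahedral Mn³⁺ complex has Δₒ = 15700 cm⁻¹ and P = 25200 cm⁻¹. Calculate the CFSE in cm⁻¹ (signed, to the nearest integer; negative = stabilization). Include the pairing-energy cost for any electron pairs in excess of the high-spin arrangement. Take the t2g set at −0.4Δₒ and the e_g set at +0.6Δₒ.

Mn is in group 7, so Mn³⁺ is d⁴ (7 − 3 = 4).
Here Δₒ < P (15700 < 25200), so the high-spin state is favoured.
Filling d⁴ accordingly: t2g^3 e_g^1.
Orbital CFSE = -0.6Δₒ = -0.6 × 15700 = -9420 cm⁻¹.
High-spin has no excess pairs, so no pairing correction applies.

-9420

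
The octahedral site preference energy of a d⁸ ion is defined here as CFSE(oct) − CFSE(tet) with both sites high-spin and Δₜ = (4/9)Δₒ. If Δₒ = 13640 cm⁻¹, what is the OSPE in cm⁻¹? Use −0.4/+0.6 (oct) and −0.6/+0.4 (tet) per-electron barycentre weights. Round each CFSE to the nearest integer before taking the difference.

Octahedral (high-spin): t₂g⁶ eg², CFSE = 6(−0.4) + 2(+0.6) = -1.2Δₒ = -1.2 × 13640 = -16368 cm⁻¹.
Tetrahedral: e⁴ t₂⁴, CFSE = 4(−0.6) + 4(+0.4) = -0.8Δₜ = -0.8 × (4/9) × 13640 = -4850 cm⁻¹.
OSPE = -16368 − (-4850) = -11518 cm⁻¹.

-11518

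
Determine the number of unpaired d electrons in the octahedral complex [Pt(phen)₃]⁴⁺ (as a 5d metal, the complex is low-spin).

phen is neutral, so the +4 overall charge sits on Pt: oxidation state +4.
Group 10 minus oxidation state +4 gives a d⁶ configuration for Pt⁴⁺.
Configuration: t2g^6 e_g^0, giving 0 unpaired electrons.

0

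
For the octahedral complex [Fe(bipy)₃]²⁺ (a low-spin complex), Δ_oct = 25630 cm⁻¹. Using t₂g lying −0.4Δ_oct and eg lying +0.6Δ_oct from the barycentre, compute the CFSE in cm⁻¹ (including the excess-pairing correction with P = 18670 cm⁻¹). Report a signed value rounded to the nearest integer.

-24172

bipy is neutral, so the +2 overall charge sits on Fe: oxidation state +2.
Fe is in group 8, so Fe²⁺ is d⁶ (8 − 2 = 6).
The d⁶ electrons fill as t₂g⁶ eg⁰.
CFSE(orbital) = 6×(-0.4Δ_oct) + 0×(0.6Δ_oct) = -2.4Δ_oct; with Δ_oct = 25630 cm⁻¹ that is -61512 cm⁻¹.
Pairing penalty: 3 pairs vs 1 in the high-spin reference → 2 extra × P = 37340 cm⁻¹.
Combining: -61512 + 37340 = -24172 cm⁻¹.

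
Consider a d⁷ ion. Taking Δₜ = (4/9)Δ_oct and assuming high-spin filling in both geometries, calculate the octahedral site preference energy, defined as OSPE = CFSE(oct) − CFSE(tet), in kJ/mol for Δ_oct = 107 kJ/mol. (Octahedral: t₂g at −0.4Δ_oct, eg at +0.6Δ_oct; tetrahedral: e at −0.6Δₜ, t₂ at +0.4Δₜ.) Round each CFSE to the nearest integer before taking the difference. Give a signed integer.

-29

In an octahedral site d⁷ (HS) is t₂g⁵ eg², giving CFSE(oct) = -0.8Δ_oct = -86 kJ/mol.
In a tetrahedral site the filling is e⁴ t₂³: CFSE(tet) = -1.2Δₜ = -1.2 × (4/9)(107) = -57 kJ/mol.
OSPE = CFSE(oct) − CFSE(tet) = -86 − (-57) = -29 kJ/mol.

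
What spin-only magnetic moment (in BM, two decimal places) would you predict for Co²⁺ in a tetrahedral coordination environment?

3.87 BM

Co is in group 9, so Co²⁺ is d⁷ (9 − 2 = 7).
With tetrahedral geometry the complex is necessarily high-spin.
Configuration: e⁴ t₂³ → 3 unpaired electrons.
μ(spin-only) = √[3(3+2)] = √15 ≈ 3.87 BM.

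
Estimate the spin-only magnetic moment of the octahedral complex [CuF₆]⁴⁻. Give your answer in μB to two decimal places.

1.73 μB

Each F⁻ contributes -1; 6 × (-1) = -6. With overall charge -4, Cu is in the +2 oxidation state.
Cu is in group 11, so Cu²⁺ is d⁹ (11 − 2 = 9).
Configuration: t₂g⁶ eg³ → 1 unpaired electron.
μ(spin-only) = √[1(1+2)] = √3 ≈ 1.73 μB.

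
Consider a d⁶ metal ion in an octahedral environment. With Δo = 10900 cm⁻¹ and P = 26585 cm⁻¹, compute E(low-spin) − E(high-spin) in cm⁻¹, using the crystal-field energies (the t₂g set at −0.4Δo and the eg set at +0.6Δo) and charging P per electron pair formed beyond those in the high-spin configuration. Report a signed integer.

High-spin d⁶ fills as t₂g⁴ eg² with CFSE 4(−0.4) + 2(+0.6) = -0.4Δo = -4360 cm⁻¹.
Low-spin t₂g⁶ eg⁰ gives -2.4Δo = -26160 cm⁻¹, but forming 2 extra pairs costs 2P = 53170 cm⁻¹, so E(LS) = -26160 + 53170 = 27010 cm⁻¹.
The difference is 27010 − (-4360) = 31370 cm⁻¹, so high-spin lies lower.

31370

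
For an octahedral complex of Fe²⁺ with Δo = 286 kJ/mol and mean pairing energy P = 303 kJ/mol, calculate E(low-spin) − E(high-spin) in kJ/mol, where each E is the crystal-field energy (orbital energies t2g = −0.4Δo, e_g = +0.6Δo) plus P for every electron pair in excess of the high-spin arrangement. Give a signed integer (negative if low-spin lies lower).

34

Fe sits in group 8; removing 2 electrons leaves Fe²⁺ with 8 − 2 = 6 d electrons.
High-spin d⁶ fills as t2g^4 e_g^2 with CFSE 4(−0.4) + 2(+0.6) = -0.4Δo = -114 kJ/mol.
Low-spin t2g^6 e_g^0 gives -2.4Δo = -686 kJ/mol, but forming 2 extra pairs costs 2P = 606 kJ/mol, so E(LS) = -686 + 606 = -80 kJ/mol.
Thus E(LS) − E(HS) = 34 kJ/mol.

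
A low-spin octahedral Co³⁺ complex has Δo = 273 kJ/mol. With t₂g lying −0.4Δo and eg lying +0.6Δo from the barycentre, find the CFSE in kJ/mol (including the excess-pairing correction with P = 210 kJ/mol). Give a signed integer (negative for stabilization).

-235

Co sits in group 9; removing 3 electrons leaves Co³⁺ with 9 − 3 = 6 d electrons.
The d⁶ electrons fill as t₂g⁶ eg⁰.
Orbital CFSE = 6(-0.4) + 0(0.6) = -2.4Δo = -2.4 × 273 = -655 kJ/mol.
High-spin d⁶ would be t₂g⁴ eg² with 1 pair; low-spin has 3, so 2 excess pairs cost +2P = +420 kJ/mol.
Overall CFSE = -655 + 420 = -235 kJ/mol.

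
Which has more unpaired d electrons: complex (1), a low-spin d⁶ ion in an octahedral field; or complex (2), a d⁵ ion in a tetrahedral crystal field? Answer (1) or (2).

(2)

(1): t₂g⁶ eg⁰ → 0 unpaired.
(2): Tetrahedral fields are weak (Δₜ ≈ 4/9 Δₒ), so electrons fill high-spin; e^2 t2^3 → 5 unpaired.
So (2) has more unpaired electrons.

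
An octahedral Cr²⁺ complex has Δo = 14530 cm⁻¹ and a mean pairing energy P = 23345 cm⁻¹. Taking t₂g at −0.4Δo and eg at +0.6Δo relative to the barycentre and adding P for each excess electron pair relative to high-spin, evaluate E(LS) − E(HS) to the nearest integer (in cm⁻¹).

8815

Group 6 minus oxidation state +2 gives a d⁴ configuration for Cr²⁺.
High-spin d⁴ fills as t₂g³ eg¹ with CFSE 3(−0.4) + 1(+0.6) = -0.6Δo = -8718 cm⁻¹.
For low-spin the configuration is t₂g⁴ eg⁰: orbital energy -1.6 × 14530 = -23248 cm⁻¹, and 1 additional pair relative to high-spin adds 23345 cm⁻¹, giving 97 cm⁻¹.
E(LS) − E(HS) = 97 − (-8718) = 8815 cm⁻¹.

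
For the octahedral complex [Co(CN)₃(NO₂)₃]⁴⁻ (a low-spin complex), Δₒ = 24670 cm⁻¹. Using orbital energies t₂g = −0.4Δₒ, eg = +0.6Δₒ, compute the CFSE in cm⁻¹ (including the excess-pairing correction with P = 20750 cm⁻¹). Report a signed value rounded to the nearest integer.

-23656

Ligand charges: 3×(-1) from CN⁻ and 3×(-1) from NO₂⁻ sum to -6; with overall charge -4, Co is +2.
Co is in group 9, so Co²⁺ is d⁷ (9 − 2 = 7).
Configuration: t₂g⁶ eg¹.
Orbital CFSE = 6(-0.4) + 1(0.6) = -1.8Δₒ = -1.8 × 24670 = -44406 cm⁻¹.
Pairing penalty: 3 pairs vs 2 in the high-spin reference → 1 extra × P = 20750 cm⁻¹.
Combining: -44406 + 20750 = -23656 cm⁻¹.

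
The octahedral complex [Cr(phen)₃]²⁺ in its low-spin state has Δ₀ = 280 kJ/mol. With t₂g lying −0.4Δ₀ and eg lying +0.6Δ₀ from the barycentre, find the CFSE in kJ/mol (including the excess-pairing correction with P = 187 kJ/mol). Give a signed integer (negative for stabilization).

-261

phen is neutral, so the +2 overall charge sits on Cr: oxidation state +2.
Cr sits in group 6; removing 2 electrons leaves Cr²⁺ with 6 − 2 = 4 d electrons.
Configuration: t₂g⁴ eg⁰.
The orbital stabilization is -1.6Δ₀ = -1.6 × 280 = -448 kJ/mol.
High-spin d⁴ would be t₂g³ eg¹ with 0 pairs; low-spin has 1, so 1 excess pair costs +1P = +187 kJ/mol.
Overall CFSE = -448 + 187 = -261 kJ/mol.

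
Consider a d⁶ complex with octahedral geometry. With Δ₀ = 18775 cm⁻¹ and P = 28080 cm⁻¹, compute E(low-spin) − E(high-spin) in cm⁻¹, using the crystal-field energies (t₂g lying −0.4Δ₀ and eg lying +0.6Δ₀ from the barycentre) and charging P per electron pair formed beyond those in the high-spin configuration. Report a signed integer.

In the high-spin limit (t₂g⁴ eg²) the orbital term is -0.4Δ₀ = -7510 cm⁻¹, with no excess pairing.
For low-spin the configuration is t₂g⁶ eg⁰: orbital energy -2.4 × 18775 = -45060 cm⁻¹, and 2 additional pairs relative to high-spin add 56160 cm⁻¹, giving 11100 cm⁻¹.
The difference is 11100 − (-7510) = 18610 cm⁻¹, so high-spin lies lower.

18610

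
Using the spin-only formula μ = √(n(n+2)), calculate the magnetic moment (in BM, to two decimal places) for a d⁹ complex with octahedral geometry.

1.73 BM

Configuration: t₂g⁶ eg³ → 1 unpaired electron.
μ(spin-only) = √[1(1+2)] = √3 ≈ 1.73 BM.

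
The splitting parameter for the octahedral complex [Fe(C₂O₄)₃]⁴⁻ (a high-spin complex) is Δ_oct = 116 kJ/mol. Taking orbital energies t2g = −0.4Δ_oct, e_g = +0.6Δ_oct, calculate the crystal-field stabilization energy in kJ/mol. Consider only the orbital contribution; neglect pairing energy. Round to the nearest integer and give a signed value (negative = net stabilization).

Each C₂O₄²⁻ contributes -2; 3 × (-2) = -6. With overall charge -4, Fe is in the +2 oxidation state.
Fe²⁺: group 8, so d-count = 8 − 2 = 6.
Electron filling gives t2g^4 e_g^2.
Orbital CFSE = 4(-0.4) + 2(0.6) = -0.4Δ_oct = -0.4 × 116 = -46 kJ/mol.

-46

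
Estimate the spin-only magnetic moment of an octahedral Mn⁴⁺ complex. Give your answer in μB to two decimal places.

Group 7 minus oxidation state +4 gives a d³ configuration for Mn⁴⁺.
Configuration: t₂g³ eg⁰ → 3 unpaired electrons.
μ(spin-only) = √[3(3+2)] = √15 ≈ 3.87 μB.

3.87 μB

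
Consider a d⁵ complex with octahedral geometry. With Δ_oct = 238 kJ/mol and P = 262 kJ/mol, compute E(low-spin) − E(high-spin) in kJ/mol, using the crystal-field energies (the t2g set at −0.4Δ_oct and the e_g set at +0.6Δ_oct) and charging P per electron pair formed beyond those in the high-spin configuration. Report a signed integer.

48

High-spin d⁵ fills as t2g^3 e_g^2 with CFSE 3(−0.4) + 2(+0.6) = 0.0Δ_oct = 0 kJ/mol.
For low-spin the configuration is t2g^5 e_g^0: orbital energy -2.0 × 238 = -476 kJ/mol, and 2 additional pairs relative to high-spin add 524 kJ/mol, giving 48 kJ/mol.
Thus E(LS) − E(HS) = 48 kJ/mol.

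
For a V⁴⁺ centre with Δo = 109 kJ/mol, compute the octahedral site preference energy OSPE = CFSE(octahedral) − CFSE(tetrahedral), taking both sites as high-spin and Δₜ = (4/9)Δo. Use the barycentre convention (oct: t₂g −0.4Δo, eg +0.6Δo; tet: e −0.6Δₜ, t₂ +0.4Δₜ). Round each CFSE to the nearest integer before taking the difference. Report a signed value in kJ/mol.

-15

V sits in group 5; removing 4 electrons leaves V⁴⁺ with 5 − 4 = 1 d electrons.
In an octahedral site d¹ (HS) is t₂g¹ eg⁰, giving CFSE(oct) = -0.4Δo = -44 kJ/mol.
In a tetrahedral site the filling is e¹ t₂⁰: CFSE(tet) = -0.6Δₜ = -0.6 × (4/9)(109) = -29 kJ/mol.
OSPE = -44 − (-29) = -15 kJ/mol.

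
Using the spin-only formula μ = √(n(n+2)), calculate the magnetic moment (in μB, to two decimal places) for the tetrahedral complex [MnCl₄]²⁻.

Each Cl⁻ contributes -1; 4 × (-1) = -4. With overall charge -2, Mn is in the +2 oxidation state.
Group 7 minus oxidation state +2 gives a d⁵ configuration for Mn²⁺.
Tetrahedral splitting is small, so the complex is high-spin.
Configuration: e^2 t2^3 → 5 unpaired electrons.
μ(spin-only) = √[5(5+2)] = √35 ≈ 5.92 μB.

5.92 μB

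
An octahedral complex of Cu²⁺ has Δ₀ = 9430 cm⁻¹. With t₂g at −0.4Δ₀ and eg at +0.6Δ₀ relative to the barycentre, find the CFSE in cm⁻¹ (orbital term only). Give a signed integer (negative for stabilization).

Cu is in group 11, so Cu²⁺ is d⁹ (11 − 2 = 9).
For octahedral d⁹ the high- and low-spin configurations coincide.
Configuration: t₂g⁶ eg³.
CFSE(orbital) = 6×(-0.4Δ₀) + 3×(0.6Δ₀) = -0.6Δ₀; with Δ₀ = 9430 cm⁻¹ that is -5658 cm⁻¹.

-5658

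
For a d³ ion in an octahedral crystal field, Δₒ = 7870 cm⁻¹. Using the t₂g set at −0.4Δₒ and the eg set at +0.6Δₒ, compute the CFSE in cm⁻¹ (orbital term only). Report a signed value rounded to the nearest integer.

The d³ electrons fill as t₂g³ eg⁰.
CFSE(orbital) = 3×(-0.4Δₒ) + 0×(0.6Δₒ) = -1.2Δₒ; with Δₒ = 7870 cm⁻¹ that is -9444 cm⁻¹.

-9444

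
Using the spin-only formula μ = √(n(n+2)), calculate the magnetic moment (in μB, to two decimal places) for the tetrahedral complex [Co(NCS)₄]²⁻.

3.87 μB

Each NCS⁻ contributes -1; 4 × (-1) = -4. With overall charge -2, Co is in the +2 oxidation state.
Co is in group 9, so Co²⁺ is d⁷ (9 − 2 = 7).
With tetrahedral geometry the complex is necessarily high-spin.
Configuration: e^4 t2^3 → 3 unpaired electrons.
μ(spin-only) = √[3(3+2)] = √15 ≈ 3.87 μB.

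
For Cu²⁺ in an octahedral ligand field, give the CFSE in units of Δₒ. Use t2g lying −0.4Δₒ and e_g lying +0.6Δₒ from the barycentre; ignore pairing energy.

Group 11 minus oxidation state +2 gives a d⁹ configuration for Cu²⁺.
Configuration: t2g^6 e_g^3.
CFSE = 6(-0.4Δₒ) + 3(0.6Δₒ) = -2.4Δₒ + 1.8Δₒ = -0.6Δₒ.

-0.6 Δₒ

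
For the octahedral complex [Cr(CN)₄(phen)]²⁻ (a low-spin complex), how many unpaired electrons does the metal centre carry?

Ligand charges: 4×(-1) from CN⁻ and 1×(+0) from phen sum to -4; with overall charge -2, Cr is +2.
Group 6 minus oxidation state +2 gives a d⁴ configuration for Cr²⁺.
Configuration: t2g^4 e_g^0, giving 2 unpaired electrons.

2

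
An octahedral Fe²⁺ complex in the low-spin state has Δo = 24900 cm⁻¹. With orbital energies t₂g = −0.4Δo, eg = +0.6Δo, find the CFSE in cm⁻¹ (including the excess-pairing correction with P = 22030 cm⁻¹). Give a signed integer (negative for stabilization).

Fe²⁺: group 8, so d-count = 8 − 2 = 6.
Configuration: t₂g⁶ eg⁰.
Orbital CFSE = 6(-0.4) + 0(0.6) = -2.4Δo = -2.4 × 24900 = -59760 cm⁻¹.
High-spin d⁶ would be t₂g⁴ eg² with 1 pair; low-spin has 3, so 2 excess pairs cost +2P = +44060 cm⁻¹.
Overall CFSE = -59760 + 44060 = -15700 cm⁻¹.

-15700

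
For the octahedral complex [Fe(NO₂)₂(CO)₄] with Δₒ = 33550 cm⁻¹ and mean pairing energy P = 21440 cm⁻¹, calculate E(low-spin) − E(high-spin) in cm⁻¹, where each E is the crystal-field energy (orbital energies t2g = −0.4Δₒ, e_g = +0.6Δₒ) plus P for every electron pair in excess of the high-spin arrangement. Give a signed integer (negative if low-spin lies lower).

-24220

Ligand charges: 2×(-1) from NO₂⁻ and 4×(+0) from CO sum to -2; with overall charge +0, Fe is +2.
Group 8 minus oxidation state +2 gives a d⁶ configuration for Fe²⁺.
In the high-spin limit (t2g^4 e_g^2) the orbital term is -0.4Δₒ = -13420 cm⁻¹, with no excess pairing.
For low-spin the configuration is t2g^6 e_g^0: orbital energy -2.4 × 33550 = -80520 cm⁻¹, and 2 additional pairs relative to high-spin add 42880 cm⁻¹, giving -37640 cm⁻¹.
E(LS) − E(HS) = -37640 − (-13420) = -24220 cm⁻¹.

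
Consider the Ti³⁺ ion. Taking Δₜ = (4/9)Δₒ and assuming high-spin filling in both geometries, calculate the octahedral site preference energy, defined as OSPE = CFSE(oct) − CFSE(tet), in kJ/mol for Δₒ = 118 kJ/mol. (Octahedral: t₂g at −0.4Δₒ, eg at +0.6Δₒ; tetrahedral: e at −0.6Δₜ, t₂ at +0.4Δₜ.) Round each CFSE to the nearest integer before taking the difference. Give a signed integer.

-16

Ti³⁺: group 4, so d-count = 4 − 3 = 1.
Octahedral (high-spin): t₂g¹ eg⁰, CFSE = 1(−0.4) + 0(+0.6) = -0.4Δₒ = -0.4 × 118 = -47 kJ/mol.
Tetrahedral e¹ t₂⁰ gives -0.6Δₜ = -0.6 × (4/9) × 118 = -31 kJ/mol.
OSPE = CFSE(oct) − CFSE(tet) = -47 − (-31) = -16 kJ/mol.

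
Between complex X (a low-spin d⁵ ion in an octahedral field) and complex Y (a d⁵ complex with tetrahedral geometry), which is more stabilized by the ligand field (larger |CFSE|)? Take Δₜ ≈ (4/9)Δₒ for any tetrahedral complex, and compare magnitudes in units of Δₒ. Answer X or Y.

X

X: t₂g⁵ eg⁰, CFSE = -2.0Δₒ.
Y: With tetrahedral geometry the complex is necessarily high-spin; e^2 t2^3, CFSE = 0.0Δₜ ≈ 0.00Δₒ.
So X has the larger |CFSE|.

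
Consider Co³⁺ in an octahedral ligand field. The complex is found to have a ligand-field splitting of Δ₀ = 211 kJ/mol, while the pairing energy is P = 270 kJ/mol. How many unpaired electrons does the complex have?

Co³⁺: group 9, so d-count = 9 − 3 = 6.
Here Δ₀ < P (211 < 270), so the high-spin state is favoured.
Configuration: t₂g⁴ eg².
Unpaired electrons: 4.

4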